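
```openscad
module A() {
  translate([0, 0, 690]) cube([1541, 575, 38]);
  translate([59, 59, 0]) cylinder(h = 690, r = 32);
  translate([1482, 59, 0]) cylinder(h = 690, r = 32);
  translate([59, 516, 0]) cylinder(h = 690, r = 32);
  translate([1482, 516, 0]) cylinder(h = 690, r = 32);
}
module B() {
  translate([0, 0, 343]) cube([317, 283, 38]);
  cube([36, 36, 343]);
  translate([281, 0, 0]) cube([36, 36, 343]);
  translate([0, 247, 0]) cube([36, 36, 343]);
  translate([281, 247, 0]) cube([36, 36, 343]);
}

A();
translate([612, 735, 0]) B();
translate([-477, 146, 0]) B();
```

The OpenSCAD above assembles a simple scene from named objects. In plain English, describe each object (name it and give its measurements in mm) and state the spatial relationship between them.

A is a table: top 1541 mm (x) × 575 mm (y), 38 mm thick, upper face at z = 728 mm, on four round legs of 64 mm diameter, each leg's bounding box inset 27 mm from the nearest pair of top edges, running from z = 0 to the bottom of the top.

B is a four-legged stool. The seat is a 317×283×38 mm slab whose top surface is at z = 381 mm; four square legs, each 36×36 mm in cross-section, run from the floor (z = 0) to the underside of the seat, each flush with a corner of the seat.

Two stools sit around the table at the +y, −x sides.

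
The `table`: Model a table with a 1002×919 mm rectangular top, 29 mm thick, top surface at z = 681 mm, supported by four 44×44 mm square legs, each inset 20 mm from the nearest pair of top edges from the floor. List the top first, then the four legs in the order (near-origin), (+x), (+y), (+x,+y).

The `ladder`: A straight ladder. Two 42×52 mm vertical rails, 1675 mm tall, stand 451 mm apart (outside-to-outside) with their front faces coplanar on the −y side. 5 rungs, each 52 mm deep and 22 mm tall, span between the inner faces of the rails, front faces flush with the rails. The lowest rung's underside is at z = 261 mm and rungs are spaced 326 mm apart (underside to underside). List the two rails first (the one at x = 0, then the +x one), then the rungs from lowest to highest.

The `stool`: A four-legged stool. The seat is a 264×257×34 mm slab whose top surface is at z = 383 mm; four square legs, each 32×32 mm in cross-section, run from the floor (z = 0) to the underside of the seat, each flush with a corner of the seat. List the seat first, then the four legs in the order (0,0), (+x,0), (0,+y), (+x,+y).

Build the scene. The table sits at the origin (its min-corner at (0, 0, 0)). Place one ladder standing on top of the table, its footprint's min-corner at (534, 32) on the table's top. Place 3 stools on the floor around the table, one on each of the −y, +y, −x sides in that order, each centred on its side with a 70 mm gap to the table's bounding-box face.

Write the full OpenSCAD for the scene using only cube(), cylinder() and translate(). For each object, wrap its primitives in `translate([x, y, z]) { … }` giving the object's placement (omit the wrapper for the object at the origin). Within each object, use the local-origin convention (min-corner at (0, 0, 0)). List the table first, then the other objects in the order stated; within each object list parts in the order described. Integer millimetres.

translate([0, 0, 652]) cube([1002, 919, 29]);
translate([20, 20, 0]) cube([44, 44, 652]);
translate([938, 20, 0]) cube([44, 44, 652]);
translate([20, 855, 0]) cube([44, 44, 652]);
translate([938, 855, 0]) cube([44, 44, 652]);
translate([534, 32, 681]) {
  cube([42, 52, 1675]);
  translate([409, 0, 0]) cube([42, 52, 1675]);
  translate([42, 0, 261]) cube([367, 52, 22]);
  translate([42, 0, 587]) cube([367, 52, 22]);
  translate([42, 0, 913]) cube([367, 52, 22]);
  translate([42, 0, 1239]) cube([367, 52, 22]);
  translate([42, 0, 1565]) cube([367, 52, 22]);
}
translate([369, -327, 0]) {
  translate([0, 0, 349]) cube([264, 257, 34]);
  cube([32, 32, 349]);
  translate([232, 0, 0]) cube([32, 32, 349]);
  translate([0, 225, 0]) cube([32, 32, 349]);
  translate([232, 225, 0]) cube([32, 32, 349]);
}
translate([369, 989, 0]) {
  translate([0, 0, 349]) cube([264, 257, 34]);
  cube([32, 32, 349]);
  translate([232, 0, 0]) cube([32, 32, 349]);
  translate([0, 225, 0]) cube([32, 32, 349]);
  translate([232, 225, 0]) cube([32, 32, 349]);
}
translate([-334, 331, 0]) {
  translate([0, 0, 349]) cube([264, 257, 34]);
  cube([32, 32, 349]);
  translate([232, 0, 0]) cube([32, 32, 349]);
  translate([0, 225, 0]) cube([32, 32, 349]);
  translate([232, 225, 0]) cube([32, 32, 349]);
}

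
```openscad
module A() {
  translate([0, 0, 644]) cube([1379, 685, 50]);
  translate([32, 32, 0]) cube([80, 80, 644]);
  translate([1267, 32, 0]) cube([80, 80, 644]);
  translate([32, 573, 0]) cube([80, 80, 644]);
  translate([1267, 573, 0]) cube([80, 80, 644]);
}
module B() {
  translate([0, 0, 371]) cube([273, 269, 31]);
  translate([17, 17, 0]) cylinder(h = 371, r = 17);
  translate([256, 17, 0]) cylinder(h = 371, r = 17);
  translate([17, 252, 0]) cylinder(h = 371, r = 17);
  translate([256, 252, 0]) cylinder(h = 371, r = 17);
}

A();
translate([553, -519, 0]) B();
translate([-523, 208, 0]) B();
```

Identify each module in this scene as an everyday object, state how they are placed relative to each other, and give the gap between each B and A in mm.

A is a table. B is a stool. Two stools sit around the table at the −y, −x sides. The gap between each stool and the table is 250 mm.

Each stool's nearest face is 250 mm from the table's bounding box.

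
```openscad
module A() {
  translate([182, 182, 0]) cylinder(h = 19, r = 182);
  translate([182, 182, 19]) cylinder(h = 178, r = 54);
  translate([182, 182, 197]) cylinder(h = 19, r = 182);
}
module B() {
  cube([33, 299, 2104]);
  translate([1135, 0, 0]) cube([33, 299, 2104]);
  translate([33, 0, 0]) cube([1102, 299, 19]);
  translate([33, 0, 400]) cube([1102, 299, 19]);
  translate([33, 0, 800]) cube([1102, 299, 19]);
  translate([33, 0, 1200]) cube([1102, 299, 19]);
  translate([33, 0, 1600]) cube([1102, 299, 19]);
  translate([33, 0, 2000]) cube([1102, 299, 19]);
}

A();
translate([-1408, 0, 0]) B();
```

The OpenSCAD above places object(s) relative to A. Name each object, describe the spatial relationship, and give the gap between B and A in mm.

A is a spool. B is a bookshelf. The bookshelf is on the floor beside the spool on its −x side. The gap between the bookshelf and the spool is 240 mm.

The bookshelf's nearest face is 240 mm from the spool's −x face.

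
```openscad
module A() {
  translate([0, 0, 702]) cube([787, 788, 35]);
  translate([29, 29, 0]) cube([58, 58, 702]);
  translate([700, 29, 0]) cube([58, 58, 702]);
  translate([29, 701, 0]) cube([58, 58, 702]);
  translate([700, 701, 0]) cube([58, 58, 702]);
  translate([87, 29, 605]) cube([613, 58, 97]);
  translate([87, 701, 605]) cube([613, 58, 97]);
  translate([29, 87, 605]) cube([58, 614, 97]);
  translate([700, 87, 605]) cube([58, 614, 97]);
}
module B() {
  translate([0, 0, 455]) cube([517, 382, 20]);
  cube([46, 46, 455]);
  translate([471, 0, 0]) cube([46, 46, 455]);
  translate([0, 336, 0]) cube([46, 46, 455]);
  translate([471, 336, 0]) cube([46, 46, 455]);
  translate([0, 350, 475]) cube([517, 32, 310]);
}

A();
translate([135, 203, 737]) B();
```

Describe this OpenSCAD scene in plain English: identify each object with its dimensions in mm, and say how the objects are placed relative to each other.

A is a table with a 787×788 mm rectangular top, 35 mm thick, top surface at z = 737 mm, supported by four 58×58 mm square legs, each inset 29 mm from the nearest pair of top edges, running from the floor. Four apron rails, 58 mm thick and 97 mm tall, run between adjacent legs with their top edges flush with the underside of the top and their outer faces flush with the legs' outer faces.

B is a chair: 517×382 mm seat, 20 mm thick, top at z = 475 mm, on four 46 mm square corner legs flush with the seat edges. A 32 mm thick backrest slab spans the full seat width, extending 310 mm above the seat top, its back face flush with the seat's +y edge.

The chair is on top of the table, centred.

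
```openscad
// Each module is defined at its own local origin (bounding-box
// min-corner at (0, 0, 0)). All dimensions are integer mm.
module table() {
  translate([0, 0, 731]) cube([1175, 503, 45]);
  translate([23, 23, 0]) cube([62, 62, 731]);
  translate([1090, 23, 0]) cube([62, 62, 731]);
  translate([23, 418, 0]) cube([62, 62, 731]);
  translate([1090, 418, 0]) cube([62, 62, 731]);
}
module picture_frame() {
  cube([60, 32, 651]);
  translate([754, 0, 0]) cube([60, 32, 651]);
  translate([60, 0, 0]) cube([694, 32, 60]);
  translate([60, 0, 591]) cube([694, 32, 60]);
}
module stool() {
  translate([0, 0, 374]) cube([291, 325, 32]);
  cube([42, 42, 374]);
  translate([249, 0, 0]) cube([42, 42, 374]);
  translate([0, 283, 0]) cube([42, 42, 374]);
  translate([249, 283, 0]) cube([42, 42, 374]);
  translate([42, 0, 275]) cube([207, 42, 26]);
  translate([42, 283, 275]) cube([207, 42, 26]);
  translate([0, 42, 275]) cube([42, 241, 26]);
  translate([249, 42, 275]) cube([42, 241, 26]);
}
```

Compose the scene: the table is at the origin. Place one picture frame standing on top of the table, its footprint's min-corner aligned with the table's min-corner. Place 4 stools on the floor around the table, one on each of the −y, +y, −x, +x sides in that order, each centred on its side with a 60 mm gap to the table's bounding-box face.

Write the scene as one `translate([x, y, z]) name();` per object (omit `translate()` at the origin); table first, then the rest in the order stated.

table();
translate([0, 0, 776]) picture_frame();
translate([442, -385, 0]) stool();
translate([442, 563, 0]) stool();
translate([-351, 89, 0]) stool();
translate([1235, 89, 0]) stool();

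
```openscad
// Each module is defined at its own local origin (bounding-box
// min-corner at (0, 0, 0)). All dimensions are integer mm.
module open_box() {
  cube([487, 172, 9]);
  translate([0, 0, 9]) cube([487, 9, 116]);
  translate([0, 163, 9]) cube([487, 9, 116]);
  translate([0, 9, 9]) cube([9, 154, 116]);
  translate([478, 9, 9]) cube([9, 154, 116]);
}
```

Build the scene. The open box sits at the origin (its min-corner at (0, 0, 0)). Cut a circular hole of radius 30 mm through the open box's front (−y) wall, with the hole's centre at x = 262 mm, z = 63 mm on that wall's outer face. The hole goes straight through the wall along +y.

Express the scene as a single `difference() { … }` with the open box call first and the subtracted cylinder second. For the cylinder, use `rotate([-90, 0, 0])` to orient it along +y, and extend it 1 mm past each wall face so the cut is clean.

difference() {
  open_box();
  translate([262, -1, 63]) rotate([-90, 0, 0]) cylinder(h = 11, r = 30);
}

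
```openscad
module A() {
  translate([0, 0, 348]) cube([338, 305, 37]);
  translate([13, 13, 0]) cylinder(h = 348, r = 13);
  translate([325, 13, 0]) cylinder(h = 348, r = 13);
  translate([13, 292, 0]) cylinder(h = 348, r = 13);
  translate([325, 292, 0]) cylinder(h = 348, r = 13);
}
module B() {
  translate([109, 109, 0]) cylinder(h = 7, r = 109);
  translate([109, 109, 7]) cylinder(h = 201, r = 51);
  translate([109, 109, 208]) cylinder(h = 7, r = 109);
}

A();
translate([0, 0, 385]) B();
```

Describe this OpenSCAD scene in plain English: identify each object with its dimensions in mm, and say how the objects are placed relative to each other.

A is a four-legged stool. The seat is a 338×305×37 mm slab whose top surface is at z = 385 mm; four round legs, each 26 mm in diameter, run from the floor (z = 0) to the underside of the seat, each leg's axis is inset half a diameter from the nearest pair of seat edges (so the leg's bounding box is flush with the corner).

B is a spool: two coaxial disc flanges of radius 109 mm and thickness 7 mm, joined by a core cylinder of radius 51 mm and height 201 mm. The lower flange rests on z = 0 and the three cylinders share a vertical axis.

The spool is on top of the stool.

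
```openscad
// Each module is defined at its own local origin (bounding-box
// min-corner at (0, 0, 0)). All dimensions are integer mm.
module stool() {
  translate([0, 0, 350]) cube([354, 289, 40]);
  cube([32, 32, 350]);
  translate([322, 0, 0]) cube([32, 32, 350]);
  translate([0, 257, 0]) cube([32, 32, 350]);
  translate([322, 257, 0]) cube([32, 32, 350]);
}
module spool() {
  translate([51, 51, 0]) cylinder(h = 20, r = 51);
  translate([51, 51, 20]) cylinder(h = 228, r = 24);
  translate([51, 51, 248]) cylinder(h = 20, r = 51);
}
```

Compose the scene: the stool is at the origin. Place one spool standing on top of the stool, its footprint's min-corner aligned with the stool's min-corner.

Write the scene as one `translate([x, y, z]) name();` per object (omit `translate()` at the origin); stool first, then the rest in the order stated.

stool();
translate([0, 0, 390]) spool();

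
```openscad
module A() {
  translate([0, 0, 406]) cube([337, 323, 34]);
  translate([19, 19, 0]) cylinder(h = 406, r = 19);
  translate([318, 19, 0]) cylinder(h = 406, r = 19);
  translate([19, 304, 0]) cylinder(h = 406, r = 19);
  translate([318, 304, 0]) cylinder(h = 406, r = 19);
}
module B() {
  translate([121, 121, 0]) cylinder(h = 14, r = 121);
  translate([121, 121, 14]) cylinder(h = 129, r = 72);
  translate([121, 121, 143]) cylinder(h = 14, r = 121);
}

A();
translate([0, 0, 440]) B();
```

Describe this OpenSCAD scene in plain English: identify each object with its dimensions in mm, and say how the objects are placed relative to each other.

A is a four-legged stool. The seat is a 337×323×34 mm slab whose top surface is at z = 440 mm; four round legs, each 38 mm in diameter, run from the floor (z = 0) to the underside of the seat, each leg's axis is inset half a diameter from the nearest pair of seat edges (so the leg's bounding box is flush with the corner).

B is a spool: two coaxial disc flanges of radius 121 mm and thickness 14 mm, joined by a core cylinder of radius 72 mm and height 129 mm. The lower flange rests on z = 0 and the three cylinders share a vertical axis.

The spool is on top of the stool.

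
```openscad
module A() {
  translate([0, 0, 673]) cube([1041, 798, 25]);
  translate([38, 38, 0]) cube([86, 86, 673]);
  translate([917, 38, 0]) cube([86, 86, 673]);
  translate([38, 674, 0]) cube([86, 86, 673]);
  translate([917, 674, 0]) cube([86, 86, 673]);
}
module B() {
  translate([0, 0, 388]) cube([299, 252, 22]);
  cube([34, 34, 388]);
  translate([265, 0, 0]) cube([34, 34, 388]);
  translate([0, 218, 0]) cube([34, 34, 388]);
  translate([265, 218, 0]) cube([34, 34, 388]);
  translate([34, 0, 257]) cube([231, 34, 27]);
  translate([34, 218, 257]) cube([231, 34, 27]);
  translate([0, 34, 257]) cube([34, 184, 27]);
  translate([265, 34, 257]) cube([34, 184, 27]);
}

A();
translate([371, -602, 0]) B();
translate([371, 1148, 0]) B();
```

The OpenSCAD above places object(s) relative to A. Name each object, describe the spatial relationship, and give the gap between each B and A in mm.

A is a table. B is a stool. Two stools sit around the table at the −y, +y sides. The gap between each stool and the table is 350 mm.

Each stool's nearest face is 350 mm from the table's bounding box.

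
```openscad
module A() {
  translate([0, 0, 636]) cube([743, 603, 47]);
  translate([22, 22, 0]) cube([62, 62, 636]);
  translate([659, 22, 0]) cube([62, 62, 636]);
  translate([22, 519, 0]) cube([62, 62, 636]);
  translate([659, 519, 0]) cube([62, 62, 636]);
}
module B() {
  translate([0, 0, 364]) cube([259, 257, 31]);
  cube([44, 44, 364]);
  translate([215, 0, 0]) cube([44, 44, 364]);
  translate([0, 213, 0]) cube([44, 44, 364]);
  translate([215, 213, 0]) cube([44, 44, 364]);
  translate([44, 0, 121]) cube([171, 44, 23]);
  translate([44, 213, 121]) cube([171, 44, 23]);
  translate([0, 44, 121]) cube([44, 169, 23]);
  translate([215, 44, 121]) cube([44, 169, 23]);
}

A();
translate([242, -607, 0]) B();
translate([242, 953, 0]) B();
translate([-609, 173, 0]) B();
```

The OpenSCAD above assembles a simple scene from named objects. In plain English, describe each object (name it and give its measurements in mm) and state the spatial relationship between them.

A is a table: top 743 mm (x) × 603 mm (y), 47 mm thick, upper face at z = 683 mm, on four 62×62 mm square legs, each inset 22 mm from the nearest pair of top edges, running from z = 0 to the bottom of the top.

B is a four-legged stool. The seat is 259×257 mm, 31 mm thick, top at z = 395 mm. It stands on four square legs, each 44×44 mm in cross-section, from z = 0 to the seat underside, each flush with a corner of the seat. Four stretchers, 44 mm wide and 23 mm tall, connect adjacent legs with their undersides at z = 121 mm, each running between the inner faces of the legs it joins and aligned with the legs' outer faces on the other axis.

Three stools sit around the table at the −y, +y, −x sides.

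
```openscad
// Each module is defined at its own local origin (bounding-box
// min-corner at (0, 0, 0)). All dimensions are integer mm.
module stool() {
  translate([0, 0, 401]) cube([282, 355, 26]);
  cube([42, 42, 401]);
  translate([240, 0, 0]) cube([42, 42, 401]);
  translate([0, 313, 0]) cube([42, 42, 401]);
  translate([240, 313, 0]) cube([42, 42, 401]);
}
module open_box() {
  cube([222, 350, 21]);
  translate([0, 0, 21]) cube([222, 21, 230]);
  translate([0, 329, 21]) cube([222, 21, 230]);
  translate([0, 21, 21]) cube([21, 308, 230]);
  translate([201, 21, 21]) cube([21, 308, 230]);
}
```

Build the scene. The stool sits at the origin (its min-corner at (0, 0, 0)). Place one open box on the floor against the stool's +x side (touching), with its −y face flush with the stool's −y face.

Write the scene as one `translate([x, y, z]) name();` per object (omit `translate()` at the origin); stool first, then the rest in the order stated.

stool();
translate([282, 0, 0]) open_box();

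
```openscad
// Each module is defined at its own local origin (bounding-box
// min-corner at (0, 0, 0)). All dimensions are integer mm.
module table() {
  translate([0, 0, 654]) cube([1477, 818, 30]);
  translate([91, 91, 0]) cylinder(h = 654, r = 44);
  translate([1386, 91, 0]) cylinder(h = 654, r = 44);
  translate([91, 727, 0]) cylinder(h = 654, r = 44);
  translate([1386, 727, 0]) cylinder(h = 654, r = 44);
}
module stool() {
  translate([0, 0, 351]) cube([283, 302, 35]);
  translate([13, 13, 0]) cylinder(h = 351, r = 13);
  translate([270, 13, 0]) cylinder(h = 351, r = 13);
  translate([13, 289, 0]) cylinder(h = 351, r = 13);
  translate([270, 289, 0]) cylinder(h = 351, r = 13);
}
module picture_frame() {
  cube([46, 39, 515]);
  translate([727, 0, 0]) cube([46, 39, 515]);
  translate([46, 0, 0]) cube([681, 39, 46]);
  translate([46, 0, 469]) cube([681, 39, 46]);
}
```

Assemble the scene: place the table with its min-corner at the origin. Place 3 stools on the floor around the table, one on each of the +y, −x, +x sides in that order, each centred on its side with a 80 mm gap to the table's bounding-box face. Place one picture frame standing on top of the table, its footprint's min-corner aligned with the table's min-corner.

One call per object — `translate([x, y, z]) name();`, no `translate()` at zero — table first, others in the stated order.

table();
translate([597, 898, 0]) stool();
translate([-363, 258, 0]) stool();
translate([1557, 258, 0]) stool();
translate([0, 0, 684]) picture_frame();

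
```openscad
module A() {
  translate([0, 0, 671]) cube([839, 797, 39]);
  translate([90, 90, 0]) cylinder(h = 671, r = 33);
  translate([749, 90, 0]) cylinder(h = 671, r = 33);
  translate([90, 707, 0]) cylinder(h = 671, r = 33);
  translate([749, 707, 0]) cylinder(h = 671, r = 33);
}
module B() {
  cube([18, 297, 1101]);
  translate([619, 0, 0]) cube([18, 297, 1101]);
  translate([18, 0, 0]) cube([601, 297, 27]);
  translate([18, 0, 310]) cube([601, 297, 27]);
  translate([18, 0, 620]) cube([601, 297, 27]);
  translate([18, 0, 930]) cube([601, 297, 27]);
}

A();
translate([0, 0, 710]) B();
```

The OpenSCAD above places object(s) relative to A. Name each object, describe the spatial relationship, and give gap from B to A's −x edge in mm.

The bookshelf's min-x is at 0; the table's min-x is 0; gap = 0 mm.

A is a table. B is a bookshelf. The bookshelf is on top of the table. The gap from the bookshelf to the table's −x edge is 0 mm.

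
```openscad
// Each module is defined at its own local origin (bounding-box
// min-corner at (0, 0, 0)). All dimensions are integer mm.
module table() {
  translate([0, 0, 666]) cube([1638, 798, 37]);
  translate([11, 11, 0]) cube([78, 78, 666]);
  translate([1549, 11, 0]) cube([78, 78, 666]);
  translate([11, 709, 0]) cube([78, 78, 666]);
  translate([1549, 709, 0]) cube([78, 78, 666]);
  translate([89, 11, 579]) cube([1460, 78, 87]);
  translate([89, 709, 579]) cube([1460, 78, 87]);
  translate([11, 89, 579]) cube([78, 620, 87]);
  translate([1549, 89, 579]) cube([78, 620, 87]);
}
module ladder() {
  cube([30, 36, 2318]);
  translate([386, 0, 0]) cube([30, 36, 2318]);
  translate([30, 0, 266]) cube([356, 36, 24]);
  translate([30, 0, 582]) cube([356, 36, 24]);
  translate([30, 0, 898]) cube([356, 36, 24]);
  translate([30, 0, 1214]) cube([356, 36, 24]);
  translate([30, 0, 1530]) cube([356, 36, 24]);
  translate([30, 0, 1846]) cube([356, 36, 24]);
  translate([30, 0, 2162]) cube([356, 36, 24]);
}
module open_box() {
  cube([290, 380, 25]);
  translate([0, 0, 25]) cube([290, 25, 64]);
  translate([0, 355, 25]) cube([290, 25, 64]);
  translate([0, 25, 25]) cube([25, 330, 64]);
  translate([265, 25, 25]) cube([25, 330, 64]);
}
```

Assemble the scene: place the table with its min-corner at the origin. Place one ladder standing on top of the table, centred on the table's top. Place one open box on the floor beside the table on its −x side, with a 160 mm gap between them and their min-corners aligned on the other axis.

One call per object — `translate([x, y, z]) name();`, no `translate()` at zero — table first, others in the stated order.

table();
translate([611, 381, 703]) ladder();
translate([-450, 0, 0]) open_box();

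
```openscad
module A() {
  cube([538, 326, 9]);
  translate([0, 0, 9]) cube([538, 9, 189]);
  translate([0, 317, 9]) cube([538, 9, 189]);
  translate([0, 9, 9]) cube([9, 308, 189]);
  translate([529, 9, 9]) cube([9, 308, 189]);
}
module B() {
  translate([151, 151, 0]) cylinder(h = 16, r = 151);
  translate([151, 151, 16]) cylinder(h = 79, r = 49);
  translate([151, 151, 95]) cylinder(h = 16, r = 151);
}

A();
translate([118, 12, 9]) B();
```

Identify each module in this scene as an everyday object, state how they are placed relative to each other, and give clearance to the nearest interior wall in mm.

Clearances: x = 109, y = 3; minimum 3 mm.

A is an open box. B is a spool. The spool sits inside the open box, centred. The clearance to the nearest interior wall is 3 mm.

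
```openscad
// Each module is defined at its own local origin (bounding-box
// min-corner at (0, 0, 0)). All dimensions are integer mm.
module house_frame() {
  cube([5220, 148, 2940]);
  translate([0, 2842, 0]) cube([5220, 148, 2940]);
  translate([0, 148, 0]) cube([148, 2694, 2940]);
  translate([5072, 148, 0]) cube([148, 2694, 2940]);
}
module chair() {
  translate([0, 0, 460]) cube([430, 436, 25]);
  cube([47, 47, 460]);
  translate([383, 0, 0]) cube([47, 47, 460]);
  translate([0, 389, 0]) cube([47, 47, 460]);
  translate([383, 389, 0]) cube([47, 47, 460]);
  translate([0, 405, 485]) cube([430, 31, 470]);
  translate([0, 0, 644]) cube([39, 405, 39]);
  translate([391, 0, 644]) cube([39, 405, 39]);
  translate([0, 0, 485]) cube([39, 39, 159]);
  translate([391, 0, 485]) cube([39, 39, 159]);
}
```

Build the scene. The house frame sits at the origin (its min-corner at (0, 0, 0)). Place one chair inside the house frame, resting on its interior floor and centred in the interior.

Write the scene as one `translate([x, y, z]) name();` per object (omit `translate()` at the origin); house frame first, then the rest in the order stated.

house_frame();
translate([2395, 1277, 0]) chair();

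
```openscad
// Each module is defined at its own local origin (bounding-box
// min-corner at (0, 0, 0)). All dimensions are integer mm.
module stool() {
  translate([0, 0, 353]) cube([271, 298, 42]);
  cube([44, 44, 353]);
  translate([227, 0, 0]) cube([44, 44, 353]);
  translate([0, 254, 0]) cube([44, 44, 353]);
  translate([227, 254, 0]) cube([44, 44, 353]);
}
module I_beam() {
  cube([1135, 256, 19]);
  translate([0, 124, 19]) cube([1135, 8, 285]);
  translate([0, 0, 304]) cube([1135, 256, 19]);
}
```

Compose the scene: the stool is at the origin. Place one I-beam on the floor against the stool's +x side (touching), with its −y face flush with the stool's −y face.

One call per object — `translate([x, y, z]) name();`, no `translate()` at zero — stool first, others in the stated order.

stool();
translate([271, 0, 0]) I_beam();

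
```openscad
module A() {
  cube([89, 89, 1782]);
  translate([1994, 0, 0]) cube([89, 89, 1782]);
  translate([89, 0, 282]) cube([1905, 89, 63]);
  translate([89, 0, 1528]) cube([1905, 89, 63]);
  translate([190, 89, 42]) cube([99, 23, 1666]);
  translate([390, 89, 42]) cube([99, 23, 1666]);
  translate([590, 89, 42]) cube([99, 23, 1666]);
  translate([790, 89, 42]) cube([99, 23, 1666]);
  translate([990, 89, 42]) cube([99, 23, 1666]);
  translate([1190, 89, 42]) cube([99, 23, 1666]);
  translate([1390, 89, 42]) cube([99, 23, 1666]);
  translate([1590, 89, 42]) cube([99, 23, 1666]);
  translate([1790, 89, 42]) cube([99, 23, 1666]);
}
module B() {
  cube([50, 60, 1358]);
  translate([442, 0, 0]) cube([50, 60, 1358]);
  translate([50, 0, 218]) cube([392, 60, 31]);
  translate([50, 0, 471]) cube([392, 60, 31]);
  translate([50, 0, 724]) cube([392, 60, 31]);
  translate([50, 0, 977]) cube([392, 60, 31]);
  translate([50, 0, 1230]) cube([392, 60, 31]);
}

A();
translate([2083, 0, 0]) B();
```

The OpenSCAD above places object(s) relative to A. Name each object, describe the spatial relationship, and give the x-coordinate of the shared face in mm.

A is a fence section. B is a ladder. The ladder is against the fence section's +x side, with their −y faces flush. The x-coordinate of the shared face is 2083 mm.

The fence section's +x face and the ladder's −x face are both at x = 2083 mm.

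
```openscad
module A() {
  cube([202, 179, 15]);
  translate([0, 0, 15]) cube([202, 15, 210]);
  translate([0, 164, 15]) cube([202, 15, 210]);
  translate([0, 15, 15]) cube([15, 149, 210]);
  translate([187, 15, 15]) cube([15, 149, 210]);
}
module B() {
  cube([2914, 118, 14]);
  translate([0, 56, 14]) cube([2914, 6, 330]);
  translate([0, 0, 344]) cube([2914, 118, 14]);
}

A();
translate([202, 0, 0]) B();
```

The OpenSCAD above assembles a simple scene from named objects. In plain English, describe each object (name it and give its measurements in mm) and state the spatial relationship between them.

A is an open-topped rectangular box: outside dimensions 202×179×225 mm, with a uniform wall and base thickness of 15 mm. The base is a full 202×179 slab on the floor; four walls sit on top of the base. The front and back walls (the −y and +y sides) span the full width; the two side walls fit between them.

B is an I-beam lying along x, 2914 mm long. Overall section height 358 mm. Two flanges 118 mm wide (y) and 14 mm thick, one on the floor and one at the top; a web 6 mm thick runs between them, centred on the flange width.

The I-beam is against the open box's +x side, with their −y faces flush.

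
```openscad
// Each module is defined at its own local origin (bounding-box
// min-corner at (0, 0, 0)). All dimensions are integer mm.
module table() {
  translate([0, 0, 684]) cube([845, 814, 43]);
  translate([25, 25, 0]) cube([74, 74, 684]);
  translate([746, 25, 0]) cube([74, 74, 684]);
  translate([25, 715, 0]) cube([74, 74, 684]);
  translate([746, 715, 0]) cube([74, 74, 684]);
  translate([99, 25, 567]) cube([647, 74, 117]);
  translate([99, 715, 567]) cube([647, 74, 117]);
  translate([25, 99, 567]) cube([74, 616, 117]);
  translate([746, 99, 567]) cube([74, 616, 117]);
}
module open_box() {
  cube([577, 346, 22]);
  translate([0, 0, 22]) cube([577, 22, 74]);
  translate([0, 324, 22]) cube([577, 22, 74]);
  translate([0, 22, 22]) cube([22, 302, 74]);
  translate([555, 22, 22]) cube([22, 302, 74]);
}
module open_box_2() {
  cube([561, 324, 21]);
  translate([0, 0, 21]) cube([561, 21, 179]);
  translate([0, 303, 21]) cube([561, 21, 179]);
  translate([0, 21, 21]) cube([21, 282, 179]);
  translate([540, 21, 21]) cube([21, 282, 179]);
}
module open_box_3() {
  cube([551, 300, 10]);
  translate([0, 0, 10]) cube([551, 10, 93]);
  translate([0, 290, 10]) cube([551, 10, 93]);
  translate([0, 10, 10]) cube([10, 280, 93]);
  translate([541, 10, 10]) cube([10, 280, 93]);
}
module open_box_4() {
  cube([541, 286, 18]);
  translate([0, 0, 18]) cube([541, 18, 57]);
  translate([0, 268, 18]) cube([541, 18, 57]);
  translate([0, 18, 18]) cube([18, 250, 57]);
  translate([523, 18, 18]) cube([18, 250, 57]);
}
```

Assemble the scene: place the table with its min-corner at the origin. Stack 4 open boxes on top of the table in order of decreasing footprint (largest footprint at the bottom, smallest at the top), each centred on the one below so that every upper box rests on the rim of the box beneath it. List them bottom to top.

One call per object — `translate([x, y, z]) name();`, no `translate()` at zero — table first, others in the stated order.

table();
translate([134, 234, 727]) open_box();
translate([142, 245, 823]) open_box_2();
translate([147, 257, 1023]) open_box_3();
translate([152, 264, 1126]) open_box_4();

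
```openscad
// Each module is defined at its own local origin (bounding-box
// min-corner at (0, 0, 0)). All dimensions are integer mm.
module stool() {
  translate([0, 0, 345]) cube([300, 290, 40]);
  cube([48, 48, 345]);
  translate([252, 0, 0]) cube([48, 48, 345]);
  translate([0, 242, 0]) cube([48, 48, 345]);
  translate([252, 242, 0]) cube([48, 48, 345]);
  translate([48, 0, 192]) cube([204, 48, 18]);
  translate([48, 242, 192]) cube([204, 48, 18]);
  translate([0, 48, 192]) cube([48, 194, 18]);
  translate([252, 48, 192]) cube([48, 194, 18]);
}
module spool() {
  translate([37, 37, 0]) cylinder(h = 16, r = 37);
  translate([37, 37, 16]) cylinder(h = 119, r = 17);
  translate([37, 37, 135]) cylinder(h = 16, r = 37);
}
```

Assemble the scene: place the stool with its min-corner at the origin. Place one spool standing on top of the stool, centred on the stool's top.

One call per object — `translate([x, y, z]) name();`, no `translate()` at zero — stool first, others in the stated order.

stool();
translate([113, 108, 385]) spool();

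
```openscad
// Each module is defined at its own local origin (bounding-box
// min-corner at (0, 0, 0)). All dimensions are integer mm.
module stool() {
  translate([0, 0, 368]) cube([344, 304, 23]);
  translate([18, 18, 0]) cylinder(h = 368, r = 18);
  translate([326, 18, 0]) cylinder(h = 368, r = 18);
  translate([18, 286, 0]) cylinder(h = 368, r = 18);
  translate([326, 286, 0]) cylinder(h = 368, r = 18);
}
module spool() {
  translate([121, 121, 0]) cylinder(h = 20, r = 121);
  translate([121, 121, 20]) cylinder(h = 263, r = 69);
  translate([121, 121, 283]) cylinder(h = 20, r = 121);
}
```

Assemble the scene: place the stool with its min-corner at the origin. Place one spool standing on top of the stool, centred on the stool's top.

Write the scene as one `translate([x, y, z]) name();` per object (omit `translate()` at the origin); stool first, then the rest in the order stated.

stool();
translate([51, 31, 391]) spool();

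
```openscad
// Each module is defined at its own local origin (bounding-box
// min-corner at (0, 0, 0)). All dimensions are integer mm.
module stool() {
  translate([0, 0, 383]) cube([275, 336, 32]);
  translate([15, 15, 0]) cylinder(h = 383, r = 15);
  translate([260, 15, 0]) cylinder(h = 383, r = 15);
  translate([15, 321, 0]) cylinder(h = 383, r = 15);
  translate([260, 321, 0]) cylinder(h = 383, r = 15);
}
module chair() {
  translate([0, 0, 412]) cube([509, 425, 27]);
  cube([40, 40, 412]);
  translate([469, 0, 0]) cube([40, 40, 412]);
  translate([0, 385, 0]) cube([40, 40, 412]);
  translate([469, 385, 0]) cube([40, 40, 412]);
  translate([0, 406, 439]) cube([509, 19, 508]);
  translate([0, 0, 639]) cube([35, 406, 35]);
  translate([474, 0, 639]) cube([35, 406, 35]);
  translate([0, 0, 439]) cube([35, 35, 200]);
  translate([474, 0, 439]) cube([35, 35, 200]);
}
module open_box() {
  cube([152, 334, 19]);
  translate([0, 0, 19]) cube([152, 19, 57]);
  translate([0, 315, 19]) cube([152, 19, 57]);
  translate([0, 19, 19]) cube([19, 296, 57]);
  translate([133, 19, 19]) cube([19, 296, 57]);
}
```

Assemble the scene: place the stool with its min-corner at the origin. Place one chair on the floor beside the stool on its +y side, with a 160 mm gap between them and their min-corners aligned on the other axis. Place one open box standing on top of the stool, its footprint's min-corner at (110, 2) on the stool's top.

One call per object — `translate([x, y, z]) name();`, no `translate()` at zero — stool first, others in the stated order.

stool();
translate([0, 496, 0]) chair();
translate([110, 2, 415]) open_box();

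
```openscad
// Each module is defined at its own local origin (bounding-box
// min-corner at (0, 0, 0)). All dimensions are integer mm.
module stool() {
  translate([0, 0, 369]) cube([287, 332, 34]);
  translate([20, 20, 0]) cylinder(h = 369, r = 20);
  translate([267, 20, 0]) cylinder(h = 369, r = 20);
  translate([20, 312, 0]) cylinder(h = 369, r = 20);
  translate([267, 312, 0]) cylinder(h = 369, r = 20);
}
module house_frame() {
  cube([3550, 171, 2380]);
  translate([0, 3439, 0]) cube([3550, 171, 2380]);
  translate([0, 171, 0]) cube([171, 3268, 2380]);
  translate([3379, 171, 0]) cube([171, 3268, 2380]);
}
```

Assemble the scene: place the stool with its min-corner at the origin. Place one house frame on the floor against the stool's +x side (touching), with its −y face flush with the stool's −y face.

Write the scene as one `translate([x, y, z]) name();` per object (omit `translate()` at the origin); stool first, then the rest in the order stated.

stool();
translate([287, 0, 0]) house_frame();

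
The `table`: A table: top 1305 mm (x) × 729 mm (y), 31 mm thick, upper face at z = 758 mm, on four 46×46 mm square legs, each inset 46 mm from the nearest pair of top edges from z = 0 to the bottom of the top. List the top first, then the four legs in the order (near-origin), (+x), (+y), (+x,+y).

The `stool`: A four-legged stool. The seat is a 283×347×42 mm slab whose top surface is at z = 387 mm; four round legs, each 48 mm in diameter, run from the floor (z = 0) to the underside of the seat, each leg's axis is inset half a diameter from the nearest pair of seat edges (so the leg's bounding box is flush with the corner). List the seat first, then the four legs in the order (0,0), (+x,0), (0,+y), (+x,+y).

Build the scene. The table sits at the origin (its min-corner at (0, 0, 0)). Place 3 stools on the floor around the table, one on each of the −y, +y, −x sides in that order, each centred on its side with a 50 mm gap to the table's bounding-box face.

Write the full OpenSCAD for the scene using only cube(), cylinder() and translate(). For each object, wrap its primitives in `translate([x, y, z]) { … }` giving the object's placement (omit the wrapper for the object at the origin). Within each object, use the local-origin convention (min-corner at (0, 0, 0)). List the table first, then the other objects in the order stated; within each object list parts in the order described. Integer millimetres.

translate([0, 0, 727]) cube([1305, 729, 31]);
translate([46, 46, 0]) cube([46, 46, 727]);
translate([1213, 46, 0]) cube([46, 46, 727]);
translate([46, 637, 0]) cube([46, 46, 727]);
translate([1213, 637, 0]) cube([46, 46, 727]);
translate([511, -397, 0]) {
  translate([0, 0, 345]) cube([283, 347, 42]);
  translate([24, 24, 0]) cylinder(h = 345, r = 24);
  translate([259, 24, 0]) cylinder(h = 345, r = 24);
  translate([24, 323, 0]) cylinder(h = 345, r = 24);
  translate([259, 323, 0]) cylinder(h = 345, r = 24);
}
translate([511, 779, 0]) {
  translate([0, 0, 345]) cube([283, 347, 42]);
  translate([24, 24, 0]) cylinder(h = 345, r = 24);
  translate([259, 24, 0]) cylinder(h = 345, r = 24);
  translate([24, 323, 0]) cylinder(h = 345, r = 24);
  translate([259, 323, 0]) cylinder(h = 345, r = 24);
}
translate([-333, 191, 0]) {
  translate([0, 0, 345]) cube([283, 347, 42]);
  translate([24, 24, 0]) cylinder(h = 345, r = 24);
  translate([259, 24, 0]) cylinder(h = 345, r = 24);
  translate([24, 323, 0]) cylinder(h = 345, r = 24);
  translate([259, 323, 0]) cylinder(h = 345, r = 24);
}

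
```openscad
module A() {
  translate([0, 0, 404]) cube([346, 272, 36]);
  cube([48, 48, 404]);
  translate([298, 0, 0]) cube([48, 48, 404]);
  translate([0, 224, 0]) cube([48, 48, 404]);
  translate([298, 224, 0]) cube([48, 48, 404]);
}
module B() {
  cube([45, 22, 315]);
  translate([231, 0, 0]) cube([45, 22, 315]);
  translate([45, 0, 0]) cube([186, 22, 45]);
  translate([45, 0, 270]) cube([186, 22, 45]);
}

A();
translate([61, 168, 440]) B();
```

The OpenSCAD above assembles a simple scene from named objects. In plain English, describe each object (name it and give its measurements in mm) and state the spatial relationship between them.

A is a four-legged stool. The seat is 346×272 mm, 36 mm thick, top at z = 440 mm. It stands on four square legs, each 48×48 mm in cross-section, from z = 0 to the seat underside, each flush with a corner of the seat.

B is a picture frame with a 186×225 mm rectangular opening (x by z) and a uniform 45 mm border on every side. Frame depth is 22 mm along y. It is built from two vertical stiles running the full outside height and two horizontal rails spanning the gap between the stiles.

The picture frame is on top of the stool.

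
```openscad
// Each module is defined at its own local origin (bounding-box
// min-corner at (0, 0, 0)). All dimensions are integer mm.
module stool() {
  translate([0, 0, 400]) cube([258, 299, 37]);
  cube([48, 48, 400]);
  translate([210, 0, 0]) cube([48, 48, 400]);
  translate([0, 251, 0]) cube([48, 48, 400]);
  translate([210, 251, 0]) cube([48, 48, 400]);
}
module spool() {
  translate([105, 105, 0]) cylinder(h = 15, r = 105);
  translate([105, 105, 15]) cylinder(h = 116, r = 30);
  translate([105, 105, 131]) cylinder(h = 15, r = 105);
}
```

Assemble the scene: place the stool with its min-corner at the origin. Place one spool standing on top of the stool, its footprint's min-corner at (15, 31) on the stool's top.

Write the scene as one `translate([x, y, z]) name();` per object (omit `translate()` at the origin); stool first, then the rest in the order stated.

stool();
translate([15, 31, 437]) spool();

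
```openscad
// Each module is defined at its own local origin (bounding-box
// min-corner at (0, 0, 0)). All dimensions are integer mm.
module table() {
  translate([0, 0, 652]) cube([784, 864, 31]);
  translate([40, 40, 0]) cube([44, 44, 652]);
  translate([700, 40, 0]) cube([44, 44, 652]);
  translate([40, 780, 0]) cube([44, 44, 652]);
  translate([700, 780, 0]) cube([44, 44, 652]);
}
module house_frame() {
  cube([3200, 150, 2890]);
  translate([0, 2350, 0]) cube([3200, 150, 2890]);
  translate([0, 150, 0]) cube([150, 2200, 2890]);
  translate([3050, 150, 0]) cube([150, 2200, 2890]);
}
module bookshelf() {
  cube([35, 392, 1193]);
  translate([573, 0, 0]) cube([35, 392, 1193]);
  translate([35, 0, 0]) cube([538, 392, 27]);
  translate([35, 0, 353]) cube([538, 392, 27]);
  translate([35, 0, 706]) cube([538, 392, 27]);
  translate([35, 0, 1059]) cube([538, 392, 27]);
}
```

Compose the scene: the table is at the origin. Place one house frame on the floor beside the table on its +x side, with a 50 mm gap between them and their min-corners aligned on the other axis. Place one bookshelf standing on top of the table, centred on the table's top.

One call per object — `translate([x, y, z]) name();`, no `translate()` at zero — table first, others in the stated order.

table();
translate([834, 0, 0]) house_frame();
translate([88, 236, 683]) bookshelf();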